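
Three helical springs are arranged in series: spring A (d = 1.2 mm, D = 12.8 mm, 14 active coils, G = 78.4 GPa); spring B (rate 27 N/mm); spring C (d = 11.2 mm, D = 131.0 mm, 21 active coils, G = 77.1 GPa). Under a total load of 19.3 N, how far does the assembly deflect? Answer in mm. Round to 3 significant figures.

34.6 mm

k_A = Gd⁴/(8D³N_a) = (78.4×10³)(1.2⁴)/(8·12.8³·14) = 0.69214 N/mm
k_C = Gd⁴/(8D³N_a) = (77.1×10³)(11.2⁴)/(8·131.0³·21) = 3.2122 N/mm
Series: 1/k_eq = 1/0.69214 + 1/27 + 1/3.2122 = 1.7931; k_eq = 0.55768 N/mm
δ = F/k_eq = 19.3/0.55768 = 34.608 mm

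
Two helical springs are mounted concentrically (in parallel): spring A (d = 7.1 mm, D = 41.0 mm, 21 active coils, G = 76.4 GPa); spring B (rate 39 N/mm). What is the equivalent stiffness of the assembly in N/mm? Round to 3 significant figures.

k_A = Gd⁴/(8D³N_a) = (76.4×10³)(7.1⁴)/(8·41.0³·21) = 16.767 N/mm
Parallel: k_eq = 16.767 + 39 = 55.767 N/mm

55.8 N/mm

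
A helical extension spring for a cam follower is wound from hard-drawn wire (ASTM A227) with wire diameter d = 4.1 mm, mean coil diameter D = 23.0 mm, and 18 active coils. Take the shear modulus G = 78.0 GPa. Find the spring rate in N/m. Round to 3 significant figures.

k = Gd⁴/(8D³N_a) = (78.0×10³ × 4.1⁴) / (8 × 23.0³ × 18)
  = 2.20409e+07 / 1.75205e+06 = 12.58 N/mm = 12580 N/m

12600 N/m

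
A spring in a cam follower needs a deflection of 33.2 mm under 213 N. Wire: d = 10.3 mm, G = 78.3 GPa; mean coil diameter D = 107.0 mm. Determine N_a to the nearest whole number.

Required rate k = F/δ = 213/33.2 = 6.4157 N/mm
N_a = Gd⁴/(8D³k) = (78.3×10³ × 10.3⁴)/(8 × 107.0³ × 6.4157)
    = 8.81273e+08 / 6.28757e+07 = 14.02 → 14 coils

14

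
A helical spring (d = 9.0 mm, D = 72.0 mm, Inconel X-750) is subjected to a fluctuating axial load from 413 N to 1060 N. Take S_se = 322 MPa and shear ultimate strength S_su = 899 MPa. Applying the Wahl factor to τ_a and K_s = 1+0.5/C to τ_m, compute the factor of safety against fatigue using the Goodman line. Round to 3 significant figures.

C = D/d = 72.0/9.0 = 8.0000; K_W = (4C−1)/(4C−4)+0.615/C = 1.1840; K_s = 1+0.5/C = 1.0625
F_a = (F_max−F_min)/2 = 323.5 N; F_m = (F_max+F_min)/2 = 736.5 N
τ_a = K_W·8F_aD/(πd³) = 1.1840 × 81.362 = 96.334 MPa
τ_m = K_s·8F_mD/(πd³) = 1.0625 × 185.23 = 196.81 MPa
Goodman: 1/n_f = τ_a/S_se + τ_m/S_su = 96.334/322 + 196.81/899 = 0.29917 + 0.21892 = 0.51809
n_f = 1/0.51809 = 1.93

1.93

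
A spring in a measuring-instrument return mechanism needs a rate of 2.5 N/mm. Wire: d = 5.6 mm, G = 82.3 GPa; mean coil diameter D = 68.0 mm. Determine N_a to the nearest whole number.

N_a = Gd⁴/(8D³k) = (82.3×10³ × 5.6⁴)/(8 × 68.0³ × 2.5)
    = 8.09379e+07 / 6.28864e+06 = 12.87 → 13 coils

13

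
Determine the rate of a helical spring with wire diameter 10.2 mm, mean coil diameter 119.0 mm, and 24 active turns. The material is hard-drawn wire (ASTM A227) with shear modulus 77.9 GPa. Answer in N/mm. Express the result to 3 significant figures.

k = Gd⁴/(8D³N_a) = (77.9×10³ × 10.2⁴) / (8 × 119.0³ × 24)
  = 8.43215e+08 / 3.23551e+08 = 2.6061 N/mm

2.61 N/mm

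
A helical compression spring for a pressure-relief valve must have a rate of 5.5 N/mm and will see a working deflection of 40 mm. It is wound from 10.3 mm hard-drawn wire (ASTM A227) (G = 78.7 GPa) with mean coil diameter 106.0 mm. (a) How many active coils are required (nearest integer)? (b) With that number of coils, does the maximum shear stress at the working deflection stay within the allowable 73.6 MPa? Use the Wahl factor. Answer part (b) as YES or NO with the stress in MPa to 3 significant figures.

(a) 17 coils; (b) YES, τ_max = 61.6 MPa

N_a = Gd⁴/(8D³k) = (78.7×10³)(10.3⁴)/(8·106.0³·5.5) = 16.9 → N_a = 17
Actual rate k = Gd⁴/(8D³·17) = 5.4685 N/mm
Working load F = kδ = 5.4685·40 = 218.74 N
C = 106.0/10.3 = 10.2913; K_W = (4C−1)/(4C−4)+0.615/C = 1.1405
τ_max = K_W·8FD/(πd³) = 1.1405·54.033 = 61.624 MPa
τ_max ≤ 73.6 MPa → acceptable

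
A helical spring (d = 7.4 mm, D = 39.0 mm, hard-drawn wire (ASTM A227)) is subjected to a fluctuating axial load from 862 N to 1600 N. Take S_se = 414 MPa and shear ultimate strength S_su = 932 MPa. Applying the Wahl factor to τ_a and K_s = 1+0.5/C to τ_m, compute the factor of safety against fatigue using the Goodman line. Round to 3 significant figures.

1.57

C = D/d = 39.0/7.4 = 5.2703; K_W = (4C−1)/(4C−4)+0.615/C = 1.2923; K_s = 1+0.5/C = 1.0949
F_a = (F_max−F_min)/2 = 369 N; F_m = (F_max+F_min)/2 = 1231 N
τ_a = K_W·8F_aD/(πd³) = 1.2923 × 90.435 = 116.87 MPa
τ_m = K_s·8F_mD/(πd³) = 1.0949 × 301.69 = 330.32 MPa
Goodman: 1/n_f = τ_a/S_se + τ_m/S_su = 116.87/414 + 330.32/932 = 0.28230 + 0.35442 = 0.63672
n_f = 1/0.63672 = 1.571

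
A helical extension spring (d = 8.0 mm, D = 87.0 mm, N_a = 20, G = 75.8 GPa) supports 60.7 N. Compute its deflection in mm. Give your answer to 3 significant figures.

20.6 mm

k = Gd⁴/(8D³N_a) = (75.8×10³)(8.0⁴)/(8·87.0³·20) = 2.9468 N/mm
δ = F/k = 60.7 / 2.9468 = 20.599 mm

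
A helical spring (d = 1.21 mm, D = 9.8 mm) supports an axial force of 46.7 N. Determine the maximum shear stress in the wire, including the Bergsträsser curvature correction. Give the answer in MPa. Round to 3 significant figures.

Spring index C = D/d = 9.8/1.21 = 8.0992
K_B = (4C+2)/(4C−3) = 34.397/29.397 = 1.1701
τ₀ = 8FD/(πd³) = 8·46.7·9.8/(π·1.21³) = 3661.28/5.5655 = 657.85 MPa
τ_max = K·τ₀ = 1.1701 × 657.85 = 769.74 MPa

770 MPa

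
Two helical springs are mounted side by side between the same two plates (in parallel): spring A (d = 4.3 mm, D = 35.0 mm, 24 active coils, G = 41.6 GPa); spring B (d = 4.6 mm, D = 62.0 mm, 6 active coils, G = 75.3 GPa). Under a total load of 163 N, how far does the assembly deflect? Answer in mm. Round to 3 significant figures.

k_A = Gd⁴/(8D³N_a) = (41.6×10³)(4.3⁴)/(8·35.0³·24) = 1.7277 N/mm
k_B = Gd⁴/(8D³N_a) = (75.3×10³)(4.6⁴)/(8·62.0³·6) = 2.9472 N/mm
Parallel: k_eq = 1.7277 + 2.9472 = 4.6749 N/mm
δ = F/k_eq = 163/4.6749 = 34.867 mm

34.9 mm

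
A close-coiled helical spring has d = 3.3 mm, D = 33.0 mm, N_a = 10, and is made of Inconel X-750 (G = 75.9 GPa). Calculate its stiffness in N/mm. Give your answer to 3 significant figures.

k = Gd⁴/(8D³N_a) = (75.9×10³ × 3.3⁴) / (8 × 33.0³ × 10)
  = 9.00114e+06 / 2.87496e+06 = 3.1309 N/mm

3.13 N/mm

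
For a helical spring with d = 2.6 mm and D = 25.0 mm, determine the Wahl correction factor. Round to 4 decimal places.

1.1510

C = D/d = 25.0/2.6 = 9.6154
K_W = (4C−1)/(4C−4) + 0.615/C = 37.462/34.462 + 0.0640 = 1.1510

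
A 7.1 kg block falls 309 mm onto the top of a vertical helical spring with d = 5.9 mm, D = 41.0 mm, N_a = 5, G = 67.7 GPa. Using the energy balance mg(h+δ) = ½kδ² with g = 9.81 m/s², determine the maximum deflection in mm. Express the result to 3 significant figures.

k = Gd⁴/(8D³N_a) = (67.7×10³)(5.9⁴)/(8·41.0³·5) = 29.757 N/mm
W = mg = 7.1 × 9.81 = 69.651 N
½kδ² − Wδ − Wh = 0 → δ = (W + √(W² + 2kWh))/k
δ = (69.651 + √(4851.3 + 1.28086e+06))/29.757 = (69.651 + 1133.9)/29.757 = 40.446 mm

40.4 mm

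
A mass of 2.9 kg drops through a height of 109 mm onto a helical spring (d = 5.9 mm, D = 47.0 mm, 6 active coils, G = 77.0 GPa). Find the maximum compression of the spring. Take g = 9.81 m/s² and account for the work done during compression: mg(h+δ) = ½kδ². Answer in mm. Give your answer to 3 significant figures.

19.8 mm

k = Gd⁴/(8D³N_a) = (77.0×10³)(5.9⁴)/(8·47.0³·6) = 18.723 N/mm
W = mg = 2.9 × 9.81 = 28.449 N
½kδ² − Wδ − Wh = 0 → δ = (W + √(W² + 2kWh))/k
δ = (28.449 + √(809.35 + 116115))/18.723 = (28.449 + 341.94)/18.723 = 19.783 mm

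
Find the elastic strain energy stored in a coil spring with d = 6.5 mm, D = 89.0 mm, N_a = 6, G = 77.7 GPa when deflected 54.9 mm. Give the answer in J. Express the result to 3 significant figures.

k = Gd⁴/(8D³N_a) = (77.7×10³)(6.5⁴)/(8·89.0³·6) = 4.0989 N/mm
U = ½kδ² = 0.5 × 4.0989 × 54.9² = 6177 N·mm = 6.177 J

6.18 J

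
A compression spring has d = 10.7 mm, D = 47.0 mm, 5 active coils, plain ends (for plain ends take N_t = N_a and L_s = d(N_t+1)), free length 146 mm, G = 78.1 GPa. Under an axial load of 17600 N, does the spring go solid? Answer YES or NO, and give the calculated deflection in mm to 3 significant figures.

NO, δ = 71.4 mm

k = Gd⁴/(8D³N_a) = (78.1×10³)(10.7⁴)/(8·47.0³·5) = 246.51 N/mm
N_t = 5; L_s = 10.7·6 = 64.2 mm; δ_solid = L₀ − L_s = 146 − 64.2 = 81.8 mm
δ = F/k = 17600/246.51 = 71.397 mm
δ < δ_solid → spring does not go solid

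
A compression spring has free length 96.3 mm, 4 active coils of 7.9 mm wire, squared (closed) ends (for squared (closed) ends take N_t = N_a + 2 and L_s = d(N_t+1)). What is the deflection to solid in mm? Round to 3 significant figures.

N_t = 6; L_s = 7.9·7 = 55.3 mm
δ_solid = L₀ − L_s = 96.3 − 55.3 = 41 mm

41.0 mm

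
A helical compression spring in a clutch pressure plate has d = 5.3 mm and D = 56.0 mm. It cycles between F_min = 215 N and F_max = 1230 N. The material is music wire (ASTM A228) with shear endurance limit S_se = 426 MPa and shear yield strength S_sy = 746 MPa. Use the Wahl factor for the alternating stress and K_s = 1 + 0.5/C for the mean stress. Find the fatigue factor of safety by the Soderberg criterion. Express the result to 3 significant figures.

C = D/d = 56.0/5.3 = 10.5660; K_W = (4C−1)/(4C−4)+0.615/C = 1.1366; K_s = 1+0.5/C = 1.0473
F_a = (F_max−F_min)/2 = 507.5 N; F_m = (F_max+F_min)/2 = 722.5 N
τ_a = K_W·8F_aD/(πd³) = 1.1366 × 486.11 = 552.52 MPa
τ_m = K_s·8F_mD/(πd³) = 1.0473 × 692.05 = 724.8 MPa
Soderberg: 1/n_f = τ_a/S_se + τ_m/S_sy = 552.52/426 + 724.8/746 = 1.29699 + 0.97158 = 2.2686
n_f = 1/2.2686 = 0.4408

0.441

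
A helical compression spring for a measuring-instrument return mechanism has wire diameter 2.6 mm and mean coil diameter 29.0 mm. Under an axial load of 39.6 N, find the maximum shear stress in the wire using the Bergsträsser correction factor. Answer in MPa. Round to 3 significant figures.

186 MPa

Spring index C = D/d = 29.0/2.6 = 11.1538
K_B = (4C+2)/(4C−3) = 46.615/41.615 = 1.1201
τ₀ = 8FD/(πd³) = 8·39.6·29.0/(π·2.6³) = 9187.2/55.217 = 166.38 MPa
τ_max = K·τ₀ = 1.1201 × 166.38 = 186.38 MPa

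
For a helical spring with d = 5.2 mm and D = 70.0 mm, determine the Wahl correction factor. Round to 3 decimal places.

C = D/d = 70.0/5.2 = 13.4615
K_W = (4C−1)/(4C−4) + 0.615/C = 52.846/49.846 + 0.0457 = 1.1059

1.106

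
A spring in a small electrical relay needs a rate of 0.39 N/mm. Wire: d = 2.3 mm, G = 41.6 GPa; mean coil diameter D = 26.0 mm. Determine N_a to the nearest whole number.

N_a = Gd⁴/(8D³k) = (41.6×10³ × 2.3⁴)/(8 × 26.0³ × 0.39)
    = 1.16414e+06 / 54837.1 = 21.23 → 21 coils

21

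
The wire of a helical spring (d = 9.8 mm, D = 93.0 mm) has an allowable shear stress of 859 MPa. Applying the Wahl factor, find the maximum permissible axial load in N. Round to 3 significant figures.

2960 N

C = D/d = 93.0/9.8 = 9.4898
K_W = (4C−1)/(4C−4) + 0.615/C = 36.959/33.959 + 0.0648 = 1.1531
τ_max = K·8FD/(πd³) → F_max = τ_allow·πd³/(8DK)
F_max = 859·π·9.8³/(8·93.0·1.1531) = 2.5399e+06/857.94 = 2960.5 N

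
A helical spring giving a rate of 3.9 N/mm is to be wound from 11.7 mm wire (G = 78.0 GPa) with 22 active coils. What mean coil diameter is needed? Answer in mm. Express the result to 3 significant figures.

129 mm

D = (Gd⁴/(8N_a·k))^(1/3) = (78.0×10³·11.7⁴/(8·22·3.9))^(1/3)
  = (2.12942e+06)^(1/3) = 128.6531 mm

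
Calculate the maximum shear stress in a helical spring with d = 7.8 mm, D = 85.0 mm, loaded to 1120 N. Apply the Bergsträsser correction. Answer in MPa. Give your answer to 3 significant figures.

574 MPa

Spring index C = D/d = 85.0/7.8 = 10.8974
K_B = (4C+2)/(4C−3) = 45.590/40.590 = 1.1232
τ₀ = 8FD/(πd³) = 8·1120·85.0/(π·7.8³) = 761600/1490.8 = 510.85 MPa
τ_max = K·τ₀ = 1.1232 × 510.85 = 573.78 MPa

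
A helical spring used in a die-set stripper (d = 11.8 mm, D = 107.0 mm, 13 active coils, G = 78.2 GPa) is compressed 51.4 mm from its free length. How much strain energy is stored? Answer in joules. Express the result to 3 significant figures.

k = Gd⁴/(8D³N_a) = (78.2×10³)(11.8⁴)/(8·107.0³·13) = 11.9 N/mm
U = ½kδ² = 0.5 × 11.9 × 51.4² = 15720 N·mm = 15.72 J

15.7 J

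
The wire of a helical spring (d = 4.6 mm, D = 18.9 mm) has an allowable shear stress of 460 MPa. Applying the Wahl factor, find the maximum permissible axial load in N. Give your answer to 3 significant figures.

669 N

C = D/d = 18.9/4.6 = 4.1087
K_W = (4C−1)/(4C−4) + 0.615/C = 15.435/12.435 + 0.1497 = 1.3909
τ_max = K·8FD/(πd³) → F_max = τ_allow·πd³/(8DK)
F_max = 460·π·4.6³/(8·18.9·1.3909) = 1.4066e+05/210.31 = 668.84 N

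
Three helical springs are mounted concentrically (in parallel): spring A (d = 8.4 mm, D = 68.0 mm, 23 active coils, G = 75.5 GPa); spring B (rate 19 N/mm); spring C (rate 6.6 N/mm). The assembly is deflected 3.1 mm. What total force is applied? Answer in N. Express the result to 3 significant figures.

99.5 N

k_A = Gd⁴/(8D³N_a) = (75.5×10³)(8.4⁴)/(8·68.0³·23) = 6.4971 N/mm
Parallel: k_eq = 6.4971 + 19 + 6.6 = 32.097 N/mm
F = k_eq·δ = 32.097·3.1 = 99.501 N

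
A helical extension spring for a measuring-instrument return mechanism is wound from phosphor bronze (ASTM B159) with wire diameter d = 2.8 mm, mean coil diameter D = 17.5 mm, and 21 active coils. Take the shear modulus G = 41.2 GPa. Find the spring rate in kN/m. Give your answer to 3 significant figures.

k = Gd⁴/(8D³N_a) = (41.2×10³ × 2.8⁴) / (8 × 17.5³ × 21)
  = 2.53238e+06 / 900375 = 2.8126 N/mm

2.81 kN/m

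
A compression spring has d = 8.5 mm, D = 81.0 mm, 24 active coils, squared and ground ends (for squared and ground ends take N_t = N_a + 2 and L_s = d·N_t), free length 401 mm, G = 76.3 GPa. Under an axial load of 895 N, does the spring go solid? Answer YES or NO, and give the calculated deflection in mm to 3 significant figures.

k = Gd⁴/(8D³N_a) = (76.3×10³)(8.5⁴)/(8·81.0³·24) = 3.9034 N/mm
N_t = 26; L_s = 8.5·26 = 221 mm; δ_solid = L₀ − L_s = 401 − 221 = 180 mm
δ = F/k = 895/3.9034 = 229.29 mm
δ ≥ δ_solid → spring goes solid

YES, δ = 229 mm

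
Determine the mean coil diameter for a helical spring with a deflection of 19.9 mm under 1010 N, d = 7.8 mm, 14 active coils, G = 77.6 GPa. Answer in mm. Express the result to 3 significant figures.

37.0 mm

Required rate k = F/δ = 1010/19.9 = 50.754 N/mm
D = (Gd⁴/(8N_a·k))^(1/3) = (77.6×10³·7.8⁴/(8·14·50.754))^(1/3)
  = (50530.5)^(1/3) = 36.9702 mm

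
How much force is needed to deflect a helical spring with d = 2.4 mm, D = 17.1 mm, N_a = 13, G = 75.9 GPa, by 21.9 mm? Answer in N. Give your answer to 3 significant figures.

k = Gd⁴/(8D³N_a) = (75.9×10³)(2.4⁴)/(8·17.1³·13) = 4.8424 N/mm
F = k·δ = 4.8424 × 21.9 = 106.05 N

106 N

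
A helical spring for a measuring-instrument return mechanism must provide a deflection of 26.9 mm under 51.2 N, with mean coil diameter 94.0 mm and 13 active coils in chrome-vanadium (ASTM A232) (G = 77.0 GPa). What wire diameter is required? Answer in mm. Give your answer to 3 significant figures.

6.80 mm

Required rate k = F/δ = 51.2/26.9 = 1.9033 N/mm
d = (8D³N_a·k / G)^(1/4) = (8·94.0³·13·1.9033 / (77.0×10³))^0.25
  = (2135.2)^0.25 = 6.7977 mm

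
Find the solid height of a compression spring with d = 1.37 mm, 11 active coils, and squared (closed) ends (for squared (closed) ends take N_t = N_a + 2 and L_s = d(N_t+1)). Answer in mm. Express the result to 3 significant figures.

squared (closed) ends: N_t = N_a + 2 = 11 + 2 = 13
L_s = d·(N_t+1) = 1.37 × 14 = 19.18 mm

19.2 mm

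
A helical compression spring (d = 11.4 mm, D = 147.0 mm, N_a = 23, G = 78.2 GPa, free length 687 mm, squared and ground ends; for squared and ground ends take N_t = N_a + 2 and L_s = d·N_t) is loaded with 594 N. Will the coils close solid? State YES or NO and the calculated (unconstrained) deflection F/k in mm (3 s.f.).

k = Gd⁴/(8D³N_a) = (78.2×10³)(11.4⁴)/(8·147.0³·23) = 2.2597 N/mm
N_t = 25; L_s = 11.4·25 = 285 mm; δ_solid = L₀ − L_s = 687 − 285 = 402 mm
δ = F/k = 594/2.2597 = 262.86 mm
δ < δ_solid → spring does not go solid

NO, δ = 263 mm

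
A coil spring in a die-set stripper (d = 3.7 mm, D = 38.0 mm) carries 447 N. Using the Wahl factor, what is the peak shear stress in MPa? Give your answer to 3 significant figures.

974 MPa

Spring index C = D/d = 38.0/3.7 = 10.2703
K_W = (4C−1)/(4C−4) + 0.615/C = 40.081/37.081 + 0.0599 = 1.1408
τ₀ = 8FD/(πd³) = 8·447·38.0/(π·3.7³) = 135888/159.13 = 853.94 MPa
τ_max = K·τ₀ = 1.1408 × 853.94 = 974.16 MPa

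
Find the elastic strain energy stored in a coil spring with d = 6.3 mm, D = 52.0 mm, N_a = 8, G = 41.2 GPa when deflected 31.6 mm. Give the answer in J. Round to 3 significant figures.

3.60 J

k = Gd⁴/(8D³N_a) = (41.2×10³)(6.3⁴)/(8·52.0³·8) = 7.2122 N/mm
U = ½kδ² = 0.5 × 7.2122 × 31.6² = 3600.9 N·mm = 3.6009 J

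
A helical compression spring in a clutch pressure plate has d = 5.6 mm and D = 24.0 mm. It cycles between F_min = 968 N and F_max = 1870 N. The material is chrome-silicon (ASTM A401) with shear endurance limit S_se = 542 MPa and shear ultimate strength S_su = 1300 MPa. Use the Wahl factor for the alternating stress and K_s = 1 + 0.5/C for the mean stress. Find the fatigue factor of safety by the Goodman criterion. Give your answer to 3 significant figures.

C = D/d = 24.0/5.6 = 4.2857; K_W = (4C−1)/(4C−4)+0.615/C = 1.3718; K_s = 1+0.5/C = 1.1167
F_a = (F_max−F_min)/2 = 451 N; F_m = (F_max+F_min)/2 = 1419 N
τ_a = K_W·8F_aD/(πd³) = 1.3718 × 156.95 = 215.3 MPa
τ_m = K_s·8F_mD/(πd³) = 1.1167 × 493.82 = 551.43 MPa
Goodman: 1/n_f = τ_a/S_se + τ_m/S_su = 215.3/542 + 551.43/1300 = 0.39723 + 0.42418 = 0.82141
n_f = 1/0.82141 = 1.217

1.22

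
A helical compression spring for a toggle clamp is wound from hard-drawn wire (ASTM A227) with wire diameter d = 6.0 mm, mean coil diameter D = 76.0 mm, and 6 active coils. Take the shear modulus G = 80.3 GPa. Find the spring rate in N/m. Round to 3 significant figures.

4940 N/m

k = Gd⁴/(8D³N_a) = (80.3×10³ × 6.0⁴) / (8 × 76.0³ × 6)
  = 1.04069e+08 / 2.10708e+07 = 4.939 N/mm = 4939 N/m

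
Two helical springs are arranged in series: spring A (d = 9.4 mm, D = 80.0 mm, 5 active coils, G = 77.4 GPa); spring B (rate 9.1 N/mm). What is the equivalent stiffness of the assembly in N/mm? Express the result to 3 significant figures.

k_A = Gd⁴/(8D³N_a) = (77.4×10³)(9.4⁴)/(8·80.0³·5) = 29.507 N/mm
Series: 1/k_eq = 1/29.507 + 1/9.1 = 0.14378; k_eq = 6.955 N/mm

6.96 N/mm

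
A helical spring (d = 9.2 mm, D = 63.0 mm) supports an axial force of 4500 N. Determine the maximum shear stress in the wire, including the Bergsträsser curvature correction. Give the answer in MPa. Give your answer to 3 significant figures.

1120 MPa

Spring index C = D/d = 63.0/9.2 = 6.8478
K_B = (4C+2)/(4C−3) = 29.391/24.391 = 1.2050
τ₀ = 8FD/(πd³) = 8·4500·63.0/(π·9.2³) = 2.268e+06/2446.3 = 927.11 MPa
τ_max = K·τ₀ = 1.2050 × 927.11 = 1117.2 MPa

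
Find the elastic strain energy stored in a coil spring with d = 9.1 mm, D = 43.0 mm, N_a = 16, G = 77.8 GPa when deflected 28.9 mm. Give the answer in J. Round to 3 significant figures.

21.9 J

k = Gd⁴/(8D³N_a) = (77.8×10³)(9.1⁴)/(8·43.0³·16) = 52.424 N/mm
U = ½kδ² = 0.5 × 52.424 × 28.9² = 21893 N·mm = 21.893 J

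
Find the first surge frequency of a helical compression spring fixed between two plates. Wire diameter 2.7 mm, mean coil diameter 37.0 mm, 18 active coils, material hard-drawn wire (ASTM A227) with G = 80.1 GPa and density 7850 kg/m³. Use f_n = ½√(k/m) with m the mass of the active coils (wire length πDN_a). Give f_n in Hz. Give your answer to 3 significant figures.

k = Gd⁴/(8D³N_a) = (80.1×10³)(2.7⁴)/(8·37.0³·18) = 0.58361 N/mm = 583.61 N/m
Wire length L = πDN_a = π·37.0·18 = 2092.3 mm
m = ρ·(πd²/4)·L = 7850 × 5.7256×10⁻⁶ m² × 2.0923 m = 0.09404 kg
f_n = ½√(k/m) = 0.5·√(583.61/0.09404) = 0.5·√(6206) = 39.389 Hz

39.4 Hz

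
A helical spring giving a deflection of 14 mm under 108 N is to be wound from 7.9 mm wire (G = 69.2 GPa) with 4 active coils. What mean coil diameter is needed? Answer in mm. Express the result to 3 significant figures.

103 mm

Required rate k = F/δ = 108/14 = 7.7143 N/mm
D = (Gd⁴/(8N_a·k))^(1/3) = (69.2×10³·7.9⁴/(8·4·7.7143))^(1/3)
  = (1.09186e+06)^(1/3) = 102.9729 mm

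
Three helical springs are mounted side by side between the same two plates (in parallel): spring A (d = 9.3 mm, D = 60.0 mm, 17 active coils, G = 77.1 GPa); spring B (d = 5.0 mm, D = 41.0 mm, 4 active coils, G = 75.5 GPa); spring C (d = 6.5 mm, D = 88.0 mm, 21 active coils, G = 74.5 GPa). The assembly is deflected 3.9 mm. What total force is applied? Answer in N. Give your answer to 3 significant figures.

k_A = Gd⁴/(8D³N_a) = (77.1×10³)(9.3⁴)/(8·60.0³·17) = 19.633 N/mm
k_B = Gd⁴/(8D³N_a) = (75.5×10³)(5.0⁴)/(8·41.0³·4) = 21.396 N/mm
k_C = Gd⁴/(8D³N_a) = (74.5×10³)(6.5⁴)/(8·88.0³·21) = 1.1616 N/mm
Parallel: k_eq = 19.633 + 21.396 + 1.1616 = 42.191 N/mm
F = k_eq·δ = 42.191·3.9 = 164.54 N

165 N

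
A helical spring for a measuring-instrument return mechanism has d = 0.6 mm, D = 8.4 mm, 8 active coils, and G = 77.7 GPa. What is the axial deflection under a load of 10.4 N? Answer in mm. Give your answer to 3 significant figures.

39.2 mm

k = Gd⁴/(8D³N_a) = (77.7×10³)(0.6⁴)/(8·8.4³·8) = 0.26547 N/mm
δ = F/k = 10.4 / 0.26547 = 39.176 mm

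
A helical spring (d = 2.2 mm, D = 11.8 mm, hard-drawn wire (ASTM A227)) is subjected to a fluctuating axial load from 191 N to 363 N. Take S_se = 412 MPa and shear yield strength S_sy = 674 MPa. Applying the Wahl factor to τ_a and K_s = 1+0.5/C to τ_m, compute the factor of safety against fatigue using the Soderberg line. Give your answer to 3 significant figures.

0.494

C = D/d = 11.8/2.2 = 5.3636; K_W = (4C−1)/(4C−4)+0.615/C = 1.2865; K_s = 1+0.5/C = 1.0932
F_a = (F_max−F_min)/2 = 86 N; F_m = (F_max+F_min)/2 = 277 N
τ_a = K_W·8F_aD/(πd³) = 1.2865 × 242.69 = 312.23 MPa
τ_m = K_s·8F_mD/(πd³) = 1.0932 × 781.69 = 854.56 MPa
Soderberg: 1/n_f = τ_a/S_se + τ_m/S_sy = 312.23/412 + 854.56/674 = 0.75784 + 1.26789 = 2.0257
n_f = 1/2.0257 = 0.4936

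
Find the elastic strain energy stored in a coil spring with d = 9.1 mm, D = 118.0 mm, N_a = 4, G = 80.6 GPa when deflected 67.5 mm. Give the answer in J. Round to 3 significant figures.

23.9 J

k = Gd⁴/(8D³N_a) = (80.6×10³)(9.1⁴)/(8·118.0³·4) = 10.512 N/mm
U = ½kδ² = 0.5 × 10.512 × 67.5² = 23949 N·mm = 23.949 J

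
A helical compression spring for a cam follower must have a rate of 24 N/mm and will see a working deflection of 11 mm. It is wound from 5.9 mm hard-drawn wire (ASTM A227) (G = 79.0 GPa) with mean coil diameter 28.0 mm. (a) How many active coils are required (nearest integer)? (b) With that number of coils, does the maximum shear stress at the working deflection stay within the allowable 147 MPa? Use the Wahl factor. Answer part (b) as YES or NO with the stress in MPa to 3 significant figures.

(a) 23 coils; (b) YES, τ_max = 120 MPa

N_a = Gd⁴/(8D³k) = (79.0×10³)(5.9⁴)/(8·28.0³·24) = 22.71 → N_a = 23
Actual rate k = Gd⁴/(8D³·23) = 23.7 N/mm
Working load F = kδ = 23.7·11 = 260.7 N
C = 28.0/5.9 = 4.7458; K_W = (4C−1)/(4C−4)+0.615/C = 1.3298
τ_max = K_W·8FD/(πd³) = 1.3298·90.506 = 120.36 MPa
τ_max ≤ 147 MPa → acceptable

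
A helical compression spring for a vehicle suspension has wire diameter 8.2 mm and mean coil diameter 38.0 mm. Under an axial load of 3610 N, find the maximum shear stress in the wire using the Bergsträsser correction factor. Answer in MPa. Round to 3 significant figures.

Spring index C = D/d = 38.0/8.2 = 4.6341
K_B = (4C+2)/(4C−3) = 20.537/15.537 = 1.3218
τ₀ = 8FD/(πd³) = 8·3610·38.0/(π·8.2³) = 1.09744e+06/1732.2 = 633.56 MPa
τ_max = K·τ₀ = 1.3218 × 633.56 = 837.46 MPa

837 MPa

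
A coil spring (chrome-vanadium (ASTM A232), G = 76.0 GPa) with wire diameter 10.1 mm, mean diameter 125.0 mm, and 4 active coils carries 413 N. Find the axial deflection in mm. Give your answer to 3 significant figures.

k = Gd⁴/(8D³N_a) = (76.0×10³)(10.1⁴)/(8·125.0³·4) = 12.654 N/mm
δ = F/k = 413 / 12.654 = 32.639 mm

32.6 mm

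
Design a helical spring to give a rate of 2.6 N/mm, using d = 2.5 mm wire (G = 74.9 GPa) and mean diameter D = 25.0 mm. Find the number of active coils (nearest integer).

N_a = Gd⁴/(8D³k) = (74.9×10³ × 2.5⁴)/(8 × 25.0³ × 2.6)
    = 2.92578e+06 / 325000 = 9.002 → 9 coils

9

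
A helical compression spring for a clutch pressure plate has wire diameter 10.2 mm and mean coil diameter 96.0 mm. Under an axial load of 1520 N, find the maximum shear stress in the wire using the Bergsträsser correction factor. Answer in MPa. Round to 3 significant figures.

Spring index C = D/d = 96.0/10.2 = 9.4118
K_B = (4C+2)/(4C−3) = 39.647/34.647 = 1.1443
τ₀ = 8FD/(πd³) = 8·1520·96.0/(π·10.2³) = 1.16736e+06/3333.9 = 350.15 MPa
τ_max = K·τ₀ = 1.1443 × 350.15 = 400.68 MPa

401 MPa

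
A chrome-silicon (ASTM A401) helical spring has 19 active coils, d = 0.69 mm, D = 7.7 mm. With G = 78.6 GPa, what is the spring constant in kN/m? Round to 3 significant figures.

k = Gd⁴/(8D³N_a) = (78.6×10³ × 0.69⁴) / (8 × 7.7³ × 19)
  = 17816.4 / 69393 = 0.25675 N/mm

0.257 kN/m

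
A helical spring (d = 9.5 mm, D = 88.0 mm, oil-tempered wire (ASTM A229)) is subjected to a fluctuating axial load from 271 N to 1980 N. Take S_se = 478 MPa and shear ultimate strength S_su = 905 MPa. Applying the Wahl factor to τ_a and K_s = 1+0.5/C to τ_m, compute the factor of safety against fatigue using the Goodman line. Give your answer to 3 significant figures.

C = D/d = 88.0/9.5 = 9.2632; K_W = (4C−1)/(4C−4)+0.615/C = 1.1572; K_s = 1+0.5/C = 1.0540
F_a = (F_max−F_min)/2 = 854.5 N; F_m = (F_max+F_min)/2 = 1125.5 N
τ_a = K_W·8F_aD/(πd³) = 1.1572 × 223.34 = 258.44 MPa
τ_m = K_s·8F_mD/(πd³) = 1.0540 × 294.17 = 310.05 MPa
Goodman: 1/n_f = τ_a/S_se + τ_m/S_su = 258.44/478 + 310.05/905 = 0.54066 + 0.34259 = 0.88326
n_f = 1/0.88326 = 1.132

1.13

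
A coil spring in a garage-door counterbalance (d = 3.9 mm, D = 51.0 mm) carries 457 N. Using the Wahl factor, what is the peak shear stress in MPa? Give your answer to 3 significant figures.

1110 MPa

Spring index C = D/d = 51.0/3.9 = 13.0769
K_W = (4C−1)/(4C−4) + 0.615/C = 51.308/48.308 + 0.0470 = 1.1091
τ₀ = 8FD/(πd³) = 8·457·51.0/(π·3.9³) = 186456/186.36 = 1000.5 MPa
τ_max = K·τ₀ = 1.1091 × 1000.5 = 1109.7 MPa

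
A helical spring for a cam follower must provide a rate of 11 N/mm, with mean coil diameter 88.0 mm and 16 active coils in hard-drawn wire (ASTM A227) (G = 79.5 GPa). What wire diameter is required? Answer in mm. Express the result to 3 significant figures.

10.5 mm

d = (8D³N_a·k / G)^(1/4) = (8·88.0³·16·11 / (79.5×10³))^0.25
  = (12069)^0.25 = 10.4814 mm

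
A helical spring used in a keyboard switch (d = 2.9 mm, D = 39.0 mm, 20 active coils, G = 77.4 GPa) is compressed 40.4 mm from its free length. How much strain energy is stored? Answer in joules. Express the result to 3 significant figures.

k = Gd⁴/(8D³N_a) = (77.4×10³)(2.9⁴)/(8·39.0³·20) = 0.57679 N/mm
U = ½kδ² = 0.5 × 0.57679 × 40.4² = 470.71 N·mm = 0.47071 J

0.471 J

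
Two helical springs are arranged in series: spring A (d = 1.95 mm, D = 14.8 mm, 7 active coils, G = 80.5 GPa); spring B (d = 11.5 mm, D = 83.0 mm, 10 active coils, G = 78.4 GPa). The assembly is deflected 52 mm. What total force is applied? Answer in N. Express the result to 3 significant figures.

k_A = Gd⁴/(8D³N_a) = (80.5×10³)(1.95⁴)/(8·14.8³·7) = 6.4115 N/mm
k_B = Gd⁴/(8D³N_a) = (78.4×10³)(11.5⁴)/(8·83.0³·10) = 29.977 N/mm
Series: 1/k_eq = 1/6.4115 + 1/29.977 = 0.18933; k_eq = 5.2818 N/mm
F = k_eq·δ = 5.2818·52 = 274.65 N

275 N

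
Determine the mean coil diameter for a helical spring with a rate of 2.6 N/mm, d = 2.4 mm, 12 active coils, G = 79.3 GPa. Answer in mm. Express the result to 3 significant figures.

21.9 mm

D = (Gd⁴/(8N_a·k))^(1/3) = (79.3×10³·2.4⁴/(8·12·2.6))^(1/3)
  = (10540.8)^(1/3) = 21.9259 mm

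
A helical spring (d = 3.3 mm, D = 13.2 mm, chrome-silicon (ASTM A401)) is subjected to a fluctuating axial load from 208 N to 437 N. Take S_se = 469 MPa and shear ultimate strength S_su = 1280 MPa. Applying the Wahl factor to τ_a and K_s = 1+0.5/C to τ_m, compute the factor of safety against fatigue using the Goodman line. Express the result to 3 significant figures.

C = D/d = 13.2/3.3 = 4.0000; K_W = (4C−1)/(4C−4)+0.615/C = 1.4038; K_s = 1+0.5/C = 1.1250
F_a = (F_max−F_min)/2 = 114.5 N; F_m = (F_max+F_min)/2 = 322.5 N
τ_a = K_W·8F_aD/(πd³) = 1.4038 × 107.1 = 150.34 MPa
τ_m = K_s·8F_mD/(πd³) = 1.1250 × 301.65 = 339.36 MPa
Goodman: 1/n_f = τ_a/S_se + τ_m/S_su = 150.34/469 + 339.36/1280 = 0.32055 + 0.26512 = 0.58567
n_f = 1/0.58567 = 1.707

1.71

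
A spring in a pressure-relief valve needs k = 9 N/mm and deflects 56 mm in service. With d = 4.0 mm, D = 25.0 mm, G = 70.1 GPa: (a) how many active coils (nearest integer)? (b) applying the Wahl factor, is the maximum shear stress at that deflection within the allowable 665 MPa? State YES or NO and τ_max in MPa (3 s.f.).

N_a = Gd⁴/(8D³k) = (70.1×10³)(4.0⁴)/(8·25.0³·9) = 15.95 → N_a = 16
Actual rate k = Gd⁴/(8D³·16) = 8.9728 N/mm
Working load F = kδ = 8.9728·56 = 502.48 N
C = 25.0/4.0 = 6.2500; K_W = (4C−1)/(4C−4)+0.615/C = 1.2413
τ_max = K_W·8FD/(πd³) = 1.2413·499.82 = 620.41 MPa
τ_max ≤ 665 MPa → acceptable

(a) 16 coils; (b) YES, τ_max = 620 MPa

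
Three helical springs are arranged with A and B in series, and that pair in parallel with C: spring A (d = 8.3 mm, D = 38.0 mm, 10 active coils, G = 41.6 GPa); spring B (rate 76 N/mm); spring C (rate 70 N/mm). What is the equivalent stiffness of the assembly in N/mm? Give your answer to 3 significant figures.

k_A = Gd⁴/(8D³N_a) = (41.6×10³)(8.3⁴)/(8·38.0³·10) = 44.974 N/mm
Springs A,B series: k_AB = 1/(1/44.974+1/76) = 28.254 N/mm; parallel with C: k_eq = 28.254+70 = 98.254 N/mm

98.3 N/mm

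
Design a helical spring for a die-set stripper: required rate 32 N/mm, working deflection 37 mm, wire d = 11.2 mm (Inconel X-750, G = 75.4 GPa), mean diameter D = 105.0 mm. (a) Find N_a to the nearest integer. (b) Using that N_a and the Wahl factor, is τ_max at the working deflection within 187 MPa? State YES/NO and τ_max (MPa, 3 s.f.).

N_a = Gd⁴/(8D³k) = (75.4×10³)(11.2⁴)/(8·105.0³·32) = 4.003 → N_a = 4
Actual rate k = Gd⁴/(8D³·4) = 32.028 N/mm
Working load F = kδ = 32.028·37 = 1185 N
C = 105.0/11.2 = 9.3750; K_W = (4C−1)/(4C−4)+0.615/C = 1.1552
τ_max = K_W·8FD/(πd³) = 1.1552·225.53 = 260.52 MPa
τ_max > 187 MPa → exceeds allowable

(a) 4 coils; (b) NO, τ_max = 261 MPa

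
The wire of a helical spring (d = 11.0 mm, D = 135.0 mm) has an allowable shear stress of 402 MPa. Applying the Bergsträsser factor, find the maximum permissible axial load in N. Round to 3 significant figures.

C = D/d = 135.0/11.0 = 12.2727
K_B = (4C+2)/(4C−3) = 51.091/46.091 = 1.1085
τ_max = K·8FD/(πd³) → F_max = τ_allow·πd³/(8DK)
F_max = 402·π·11.0³/(8·135.0·1.1085) = 1.6809e+06/1197.2 = 1404.1 N

1400 N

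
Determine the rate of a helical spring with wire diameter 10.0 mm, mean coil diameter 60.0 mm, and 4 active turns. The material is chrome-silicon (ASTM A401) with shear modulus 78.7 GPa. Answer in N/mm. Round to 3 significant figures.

k = Gd⁴/(8D³N_a) = (78.7×10³ × 10.0⁴) / (8 × 60.0³ × 4)
  = 7.87e+08 / 6.912e+06 = 113.86 N/mm

114 N/mm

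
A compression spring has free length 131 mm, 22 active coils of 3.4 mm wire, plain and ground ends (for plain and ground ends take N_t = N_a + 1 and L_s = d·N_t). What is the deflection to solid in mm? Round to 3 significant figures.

52.8 mm

N_t = 23; L_s = 3.4·23 = 78.2 mm
δ_solid = L₀ − L_s = 131 − 78.2 = 52.8 mm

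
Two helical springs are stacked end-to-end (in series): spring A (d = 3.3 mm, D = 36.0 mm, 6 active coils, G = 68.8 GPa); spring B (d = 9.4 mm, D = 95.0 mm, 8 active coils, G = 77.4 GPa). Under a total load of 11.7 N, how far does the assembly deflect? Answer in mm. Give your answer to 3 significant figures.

4.27 mm

k_A = Gd⁴/(8D³N_a) = (68.8×10³)(3.3⁴)/(8·36.0³·6) = 3.6433 N/mm
k_B = Gd⁴/(8D³N_a) = (77.4×10³)(9.4⁴)/(8·95.0³·8) = 11.013 N/mm
Series: 1/k_eq = 1/3.6433 + 1/11.013 = 0.36528; k_eq = 2.7376 N/mm
δ = F/k_eq = 11.7/2.7376 = 4.2738 mm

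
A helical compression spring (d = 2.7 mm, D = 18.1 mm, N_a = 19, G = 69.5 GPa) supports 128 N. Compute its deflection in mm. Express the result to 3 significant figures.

31.2 mm

k = Gd⁴/(8D³N_a) = (69.5×10³)(2.7⁴)/(8·18.1³·19) = 4.0979 N/mm
δ = F/k = 128 / 4.0979 = 31.236 mm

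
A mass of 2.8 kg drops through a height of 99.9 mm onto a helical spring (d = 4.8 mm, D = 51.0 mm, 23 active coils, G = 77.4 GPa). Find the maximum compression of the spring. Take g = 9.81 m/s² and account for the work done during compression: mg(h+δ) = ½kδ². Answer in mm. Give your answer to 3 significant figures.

75.7 mm

k = Gd⁴/(8D³N_a) = (77.4×10³)(4.8⁴)/(8·51.0³·23) = 1.6834 N/mm
W = mg = 2.8 × 9.81 = 27.468 N
½kδ² − Wδ − Wh = 0 → δ = (W + √(W² + 2kWh))/k
δ = (27.468 + √(754.49 + 9238.47))/1.6834 = (27.468 + 99.965)/1.6834 = 75.701 mm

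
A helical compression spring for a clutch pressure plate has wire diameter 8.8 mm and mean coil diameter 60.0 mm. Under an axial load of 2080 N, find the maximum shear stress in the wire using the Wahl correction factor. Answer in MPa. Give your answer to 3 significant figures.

Spring index C = D/d = 60.0/8.8 = 6.8182
K_W = (4C−1)/(4C−4) + 0.615/C = 26.273/23.273 + 0.0902 = 1.2191
τ₀ = 8FD/(πd³) = 8·2080·60.0/(π·8.8³) = 998400/2140.9 = 466.34 MPa
τ_max = K·τ₀ = 1.2191 × 466.34 = 568.52 MPa

569 MPa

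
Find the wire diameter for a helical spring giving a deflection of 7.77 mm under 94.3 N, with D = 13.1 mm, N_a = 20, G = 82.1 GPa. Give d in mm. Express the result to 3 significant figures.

Required rate k = F/δ = 94.3/7.77 = 12.136 N/mm
d = (8D³N_a·k / G)^(1/4) = (8·13.1³·20·12.136 / (82.1×10³))^0.25
  = (53.172)^0.25 = 2.7004 mm

2.70 mm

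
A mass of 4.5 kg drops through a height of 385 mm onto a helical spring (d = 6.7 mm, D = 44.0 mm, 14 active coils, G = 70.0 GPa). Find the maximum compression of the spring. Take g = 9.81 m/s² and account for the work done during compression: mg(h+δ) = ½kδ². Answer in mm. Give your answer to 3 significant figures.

51.0 mm

k = Gd⁴/(8D³N_a) = (70.0×10³)(6.7⁴)/(8·44.0³·14) = 14.785 N/mm
W = mg = 4.5 × 9.81 = 44.145 N
½kδ² − Wδ − Wh = 0 → δ = (W + √(W² + 2kWh))/k
δ = (44.145 + √(1948.8 + 502566))/14.785 = (44.145 + 710.29)/14.785 = 51.027 mm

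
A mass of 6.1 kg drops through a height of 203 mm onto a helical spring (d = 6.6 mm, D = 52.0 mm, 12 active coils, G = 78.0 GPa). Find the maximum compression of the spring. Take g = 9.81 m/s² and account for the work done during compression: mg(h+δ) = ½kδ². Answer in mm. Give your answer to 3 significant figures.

k = Gd⁴/(8D³N_a) = (78.0×10³)(6.6⁴)/(8·52.0³·12) = 10.965 N/mm
W = mg = 6.1 × 9.81 = 59.841 N
½kδ² − Wδ − Wh = 0 → δ = (W + √(W² + 2kWh))/k
δ = (59.841 + √(3580.9 + 266388))/10.965 = (59.841 + 519.58)/10.965 = 52.846 mm

52.8 mm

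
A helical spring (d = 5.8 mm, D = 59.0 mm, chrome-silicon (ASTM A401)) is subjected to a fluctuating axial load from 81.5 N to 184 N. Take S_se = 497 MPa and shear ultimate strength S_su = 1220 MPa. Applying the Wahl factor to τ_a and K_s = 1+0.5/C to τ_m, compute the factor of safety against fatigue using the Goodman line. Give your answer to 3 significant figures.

5.60

C = D/d = 59.0/5.8 = 10.1724; K_W = (4C−1)/(4C−4)+0.615/C = 1.1422; K_s = 1+0.5/C = 1.0492
F_a = (F_max−F_min)/2 = 51.25 N; F_m = (F_max+F_min)/2 = 132.75 N
τ_a = K_W·8F_aD/(πd³) = 1.1422 × 39.464 = 45.077 MPa
τ_m = K_s·8F_mD/(πd³) = 1.0492 × 102.22 = 107.25 MPa
Goodman: 1/n_f = τ_a/S_se + τ_m/S_su = 45.077/497 + 107.25/1220 = 0.09070 + 0.08791 = 0.1786
n_f = 1/0.1786 = 5.599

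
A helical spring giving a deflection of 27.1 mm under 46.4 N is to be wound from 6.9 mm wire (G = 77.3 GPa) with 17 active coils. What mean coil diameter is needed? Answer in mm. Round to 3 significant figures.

Required rate k = F/δ = 46.4/27.1 = 1.7122 N/mm
D = (Gd⁴/(8N_a·k))^(1/3) = (77.3×10³·6.9⁴/(8·17·1.7122))^(1/3)
  = (752468)^(1/3) = 90.9556 mm

91.0 mm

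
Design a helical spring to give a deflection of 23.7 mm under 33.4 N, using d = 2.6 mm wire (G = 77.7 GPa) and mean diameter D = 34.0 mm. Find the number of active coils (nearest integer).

8

Required rate k = F/δ = 33.4/23.7 = 1.4093 N/mm
N_a = Gd⁴/(8D³k) = (77.7×10³ × 2.6⁴)/(8 × 34.0³ × 1.4093)
    = 3.5507e+06 / 443124 = 8.013 → 8 coils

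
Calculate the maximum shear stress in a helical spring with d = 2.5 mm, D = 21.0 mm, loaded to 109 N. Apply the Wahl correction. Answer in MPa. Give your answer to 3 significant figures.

Spring index C = D/d = 21.0/2.5 = 8.4000
K_W = (4C−1)/(4C−4) + 0.615/C = 32.600/29.600 + 0.0732 = 1.1746
τ₀ = 8FD/(πd³) = 8·109·21.0/(π·2.5³) = 18312/49.087 = 373.05 MPa
τ_max = K·τ₀ = 1.1746 × 373.05 = 438.17 MPa

438 MPa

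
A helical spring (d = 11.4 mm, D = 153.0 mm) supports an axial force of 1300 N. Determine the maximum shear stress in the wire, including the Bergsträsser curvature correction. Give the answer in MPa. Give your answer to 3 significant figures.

376 MPa

Spring index C = D/d = 153.0/11.4 = 13.4211
K_B = (4C+2)/(4C−3) = 55.684/50.684 = 1.0987
τ₀ = 8FD/(πd³) = 8·1300·153.0/(π·11.4³) = 1.5912e+06/4654.4 = 341.87 MPa
τ_max = K·τ₀ = 1.0987 × 341.87 = 375.59 MPa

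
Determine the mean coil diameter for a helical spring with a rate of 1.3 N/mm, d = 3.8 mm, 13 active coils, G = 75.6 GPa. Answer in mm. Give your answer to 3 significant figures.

48.9 mm

D = (Gd⁴/(8N_a·k))^(1/3) = (75.6×10³·3.8⁴/(8·13·1.3))^(1/3)
  = (116595)^(1/3) = 48.8532 mm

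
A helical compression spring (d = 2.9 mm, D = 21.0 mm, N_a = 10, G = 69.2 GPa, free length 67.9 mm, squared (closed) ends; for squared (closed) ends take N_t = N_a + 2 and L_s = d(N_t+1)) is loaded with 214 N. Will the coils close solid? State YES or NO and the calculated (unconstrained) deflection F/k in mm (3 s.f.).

YES, δ = 32.4 mm

k = Gd⁴/(8D³N_a) = (69.2×10³)(2.9⁴)/(8·21.0³·10) = 6.6062 N/mm
N_t = 12; L_s = 2.9·13 = 37.7 mm; δ_solid = L₀ − L_s = 67.9 − 37.7 = 30.2 mm
δ = F/k = 214/6.6062 = 32.394 mm
δ ≥ δ_solid → spring goes solid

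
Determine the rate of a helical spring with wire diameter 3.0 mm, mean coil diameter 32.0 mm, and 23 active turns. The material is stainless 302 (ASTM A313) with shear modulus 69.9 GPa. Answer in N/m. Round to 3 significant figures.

k = Gd⁴/(8D³N_a) = (69.9×10³ × 3.0⁴) / (8 × 32.0³ × 23)
  = 5.6619e+06 / 6.02931e+06 = 0.93906 N/mm = 939.06 N/m

939 N/m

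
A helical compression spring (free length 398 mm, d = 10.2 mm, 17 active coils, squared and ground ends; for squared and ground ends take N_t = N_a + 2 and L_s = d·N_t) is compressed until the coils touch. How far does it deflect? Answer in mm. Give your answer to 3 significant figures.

N_t = 19; L_s = 10.2·19 = 193.8 mm
δ_solid = L₀ − L_s = 398 − 193.8 = 204.2 mm

204 mm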